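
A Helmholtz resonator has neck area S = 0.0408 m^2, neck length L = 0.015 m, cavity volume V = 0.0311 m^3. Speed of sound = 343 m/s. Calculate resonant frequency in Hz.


Given values:
  S = 0.0408 m^2, L = 0.015 m, V = 0.0311 m^3, c = 343 m/s
Formula: f = (c / (2*pi)) * sqrt(S / (V * L))
Compute V * L = 0.0311 * 0.015 = 0.0004665
Compute S / (V * L) = 0.0408 / 0.0004665 = 87.4598
Compute sqrt(87.4598) = 9.351994
Compute c / (2*pi) = 343 / 6.283185 = 54.590148
f = 54.590148 * 9.351994 = 510.53

510.53 Hz


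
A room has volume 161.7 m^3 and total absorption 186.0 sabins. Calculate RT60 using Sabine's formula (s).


Given values:
  V = 161.7 m^3
  A = 186.0 sabins
Formula: RT60 = 0.161 * V / A
Numerator: 0.161 * 161.7 = 26.0337
RT60 = 26.0337 / 186.0 = 0.14

0.14 s


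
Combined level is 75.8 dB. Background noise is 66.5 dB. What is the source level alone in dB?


Given values:
  L_total = 75.8 dB, L_bg = 66.5 dB
Formula: L_source = 10 * log10(10^(L_total/10) - 10^(L_bg/10))
Convert to linear:
  10^(75.8/10) = 38018939.6321
  10^(66.5/10) = 4466835.9215
Difference: 38018939.6321 - 4466835.9215 = 33552103.7106
L_source = 10 * log10(33552103.7106) = 75.26

75.26 dB


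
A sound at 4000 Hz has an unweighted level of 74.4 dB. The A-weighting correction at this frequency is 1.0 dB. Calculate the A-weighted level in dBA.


Given values:
  SPL = 74.4 dB
  A-weighting at 4000 Hz = 1.0 dB
Formula: L_A = SPL + A_weight
L_A = 74.4 + (1.0)
L_A = 75.4

75.4 dBA


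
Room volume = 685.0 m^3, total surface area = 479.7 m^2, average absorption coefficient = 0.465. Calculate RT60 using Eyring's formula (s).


Given values:
  V = 685.0 m^3, S = 479.7 m^2, alpha = 0.465
Formula: RT60 = 0.161 * V / (-S * ln(1 - alpha))
Compute ln(1 - 0.465) = ln(0.535) = -0.625489
Denominator: -479.7 * -0.625489 = 300.0471
Numerator: 0.161 * 685.0 = 110.285
RT60 = 110.285 / 300.0471 = 0.368

0.368 s


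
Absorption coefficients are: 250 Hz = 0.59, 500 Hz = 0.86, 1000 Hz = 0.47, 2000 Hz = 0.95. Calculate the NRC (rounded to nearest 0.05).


Given values:
  a_250 = 0.59, a_500 = 0.86
  a_1000 = 0.47, a_2000 = 0.95
Formula: NRC = (a250 + a500 + a1000 + a2000) / 4
Sum = 0.59 + 0.86 + 0.47 + 0.95 = 2.87
NRC = 2.87 / 4 = 0.7175
Rounded to nearest 0.05: 0.7

0.7


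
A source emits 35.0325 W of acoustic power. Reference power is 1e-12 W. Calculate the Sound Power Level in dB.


Given values:
  W = 35.0325 W
  W_ref = 1e-12 W
Formula: SWL = 10 * log10(W / W_ref)
Compute ratio: W / W_ref = 35032500000000
Compute log10: log10(35032500000000) = 13.544471
Multiply: SWL = 10 * 13.544471 = 135.44

135.44 dB


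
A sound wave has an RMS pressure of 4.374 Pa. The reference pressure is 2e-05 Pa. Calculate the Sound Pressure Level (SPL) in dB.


Given values:
  p = 4.374 Pa
  p_ref = 2e-05 Pa
Formula: SPL = 20 * log10(p / p_ref)
Compute ratio: p / p_ref = 4.374 / 2e-05 = 218700
Compute log10: log10(218700) = 5.339849
Multiply: SPL = 20 * 5.339849 = 106.8

106.8 dB


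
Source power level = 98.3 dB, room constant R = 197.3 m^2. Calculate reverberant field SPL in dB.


Given values:
  Lw = 98.3 dB, R = 197.3 m^2
Formula: SPL = Lw + 10 * log10(4 / R)
Compute 4 / R = 4 / 197.3 = 0.020274
Compute 10 * log10(0.020274) = -16.9306
SPL = 98.3 + (-16.9306) = 81.37

81.37 dB


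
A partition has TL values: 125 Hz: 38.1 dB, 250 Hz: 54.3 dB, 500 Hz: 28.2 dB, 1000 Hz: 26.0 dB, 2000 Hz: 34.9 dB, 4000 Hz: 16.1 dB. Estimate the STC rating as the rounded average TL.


Given TL values at each frequency:
  125 Hz: 38.1 dB
  250 Hz: 54.3 dB
  500 Hz: 28.2 dB
  1000 Hz: 26.0 dB
  2000 Hz: 34.9 dB
  4000 Hz: 16.1 dB
Formula: STC ~ round(average of TL values)
Sum = 38.1 + 54.3 + 28.2 + 26.0 + 34.9 + 16.1 = 197.6
Average = 197.6 / 6 = 32.93
Rounded: 33

33


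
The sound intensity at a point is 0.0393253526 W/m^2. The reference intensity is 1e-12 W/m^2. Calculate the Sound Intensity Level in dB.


Given values:
  I = 0.0393253526 W/m^2
  I_ref = 1e-12 W/m^2
Formula: SIL = 10 * log10(I / I_ref)
Compute ratio: I / I_ref = 39325352600
Compute log10: log10(39325352600) = 10.594673
Multiply: SIL = 10 * 10.594673 = 105.95

105.95 dB


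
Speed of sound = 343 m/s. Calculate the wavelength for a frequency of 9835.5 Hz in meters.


Given values:
  c = 343 m/s, f = 9835.5 Hz
Formula: lambda = c / f
lambda = 343 / 9835.5
lambda = 0.0349

0.0349 m


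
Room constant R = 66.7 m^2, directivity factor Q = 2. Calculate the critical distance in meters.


Given values:
  R = 66.7 m^2, Q = 2
Formula: d_c = 0.141 * sqrt(Q * R)
Compute Q * R = 2 * 66.7 = 133.4
Compute sqrt(133.4) = 11.5499
d_c = 0.141 * 11.5499 = 1.629

1.629 m


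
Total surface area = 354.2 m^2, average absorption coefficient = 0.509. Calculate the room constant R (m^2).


Given values:
  S = 354.2 m^2, alpha = 0.509
Formula: R = S * alpha / (1 - alpha)
Numerator: 354.2 * 0.509 = 180.2878
Denominator: 1 - 0.509 = 0.491
R = 180.2878 / 0.491 = 367.18

367.18 m^2


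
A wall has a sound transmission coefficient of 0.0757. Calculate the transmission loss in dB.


Given values:
  tau = 0.0757
Formula: TL = 10 * log10(1 / tau)
Compute 1 / tau = 1 / 0.0757 = 13.21
Compute log10(13.21) = 1.120903
TL = 10 * 1.120903 = 11.21

11.21 dB


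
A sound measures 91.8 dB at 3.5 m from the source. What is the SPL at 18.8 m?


Given values:
  SPL1 = 91.8 dB, r1 = 3.5 m, r2 = 18.8 m
Formula: SPL2 = SPL1 - 20 * log10(r2 / r1)
Compute ratio: r2 / r1 = 18.8 / 3.5 = 5.3714
Compute log10: log10(5.3714) = 0.730087
Compute drop: 20 * 0.730087 = 14.6017
SPL2 = 91.8 - 14.6017 = 77.2

77.2 dB


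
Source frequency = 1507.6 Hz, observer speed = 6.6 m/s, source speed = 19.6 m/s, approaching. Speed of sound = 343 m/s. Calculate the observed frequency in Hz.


Given values:
  f_s = 1507.6 Hz, v_o = 6.6 m/s, v_s = 19.6 m/s
  Direction: approaching
Formula: f_o = f_s * (c + v_o) / (c - v_s)
Numerator: c + v_o = 343 + 6.6 = 349.6
Denominator: c - v_s = 343 - 19.6 = 323.4
f_o = 1507.6 * 349.6 / 323.4 = 1629.74

1629.74 Hz


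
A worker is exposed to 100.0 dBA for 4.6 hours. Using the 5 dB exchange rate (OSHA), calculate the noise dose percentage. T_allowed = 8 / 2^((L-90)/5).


Given values:
  L = 100.0 dBA, T = 4.6 hours
Formula: T_allowed = 8 / 2^((L - 90) / 5)
Compute exponent: (100.0 - 90) / 5 = 2.0
Compute 2^(2.0) = 4.0
T_allowed = 8 / 4.0 = 2.0 hours
Dose = (T / T_allowed) * 100
Dose = (4.6 / 2.0) * 100 = 230.0

230.0 %


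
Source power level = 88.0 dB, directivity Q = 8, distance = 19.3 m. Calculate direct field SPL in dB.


Given values:
  Lw = 88.0 dB, Q = 8, r = 19.3 m
Formula: SPL = Lw + 10 * log10(Q / (4 * pi * r^2))
Compute 4 * pi * r^2 = 4 * pi * 19.3^2 = 4680.8474
Compute Q / denom = 8 / 4680.8474 = 0.00170909
Compute 10 * log10(0.00170909) = -27.6724
SPL = 88.0 + (-27.6724) = 60.33

60.33 dB


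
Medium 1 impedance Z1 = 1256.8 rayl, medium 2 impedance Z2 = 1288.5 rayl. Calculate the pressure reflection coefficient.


Given values:
  Z1 = 1256.8 rayl, Z2 = 1288.5 rayl
Formula: R = (Z2 - Z1) / (Z2 + Z1)
Numerator: Z2 - Z1 = 1288.5 - 1256.8 = 31.7
Denominator: Z2 + Z1 = 1288.5 + 1256.8 = 2545.3
R = 31.7 / 2545.3 = 0.0125

0.0125


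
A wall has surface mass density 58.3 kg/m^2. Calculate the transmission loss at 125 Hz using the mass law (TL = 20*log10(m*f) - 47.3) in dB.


Given values:
  m = 58.3 kg/m^2, f = 125 Hz
Formula: TL = 20 * log10(m * f) - 47.3
Compute m * f = 58.3 * 125 = 7287.5
Compute log10(7287.5) = 3.862579
Compute 20 * 3.862579 = 77.2516
TL = 77.2516 - 47.3 = 29.95

29.95 dB


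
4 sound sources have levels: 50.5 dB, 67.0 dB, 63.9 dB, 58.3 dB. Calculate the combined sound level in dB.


Formula: L_total = 10 * log10( sum(10^(Li/10)) )
  Source 1: 10^(50.5/10) = 112201.8454
  Source 2: 10^(67.0/10) = 5011872.3363
  Source 3: 10^(63.9/10) = 2454708.9157
  Source 4: 10^(58.3/10) = 676082.9754
Sum of linear values = 8254866.0728
L_total = 10 * log10(8254866.0728) = 69.17

69.17 dB


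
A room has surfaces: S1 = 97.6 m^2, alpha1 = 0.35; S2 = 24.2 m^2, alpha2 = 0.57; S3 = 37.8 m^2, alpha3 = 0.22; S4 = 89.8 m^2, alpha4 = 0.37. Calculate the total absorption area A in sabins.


Given surfaces:
  Surface 1: 97.6 * 0.35 = 34.16
  Surface 2: 24.2 * 0.57 = 13.794
  Surface 3: 37.8 * 0.22 = 8.316
  Surface 4: 89.8 * 0.37 = 33.226
Formula: A = sum(Si * alpha_i)
A = 34.16 + 13.794 + 8.316 + 33.226
A = 89.5

89.5 sabins


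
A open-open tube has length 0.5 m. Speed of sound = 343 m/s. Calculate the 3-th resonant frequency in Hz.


Given values:
  Tube type: open-open, L = 0.5 m, c = 343 m/s, n = 3
Formula: f_n = n * c / (2 * L)
Compute 2 * L = 2 * 0.5 = 1.0
f = 3 * 343 / 1.0
f = 1029.0

1029.0 Hz


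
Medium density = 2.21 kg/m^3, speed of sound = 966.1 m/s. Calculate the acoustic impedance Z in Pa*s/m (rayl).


Given values:
  rho = 2.21 kg/m^3
  c = 966.1 m/s
Formula: Z = rho * c
Z = 2.21 * 966.1
Z = 2135.08

2135.08 rayl


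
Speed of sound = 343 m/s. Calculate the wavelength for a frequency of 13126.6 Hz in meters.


Given values:
  c = 343 m/s, f = 13126.6 Hz
Formula: lambda = c / f
lambda = 343 / 13126.6
lambda = 0.0261

0.0261 m


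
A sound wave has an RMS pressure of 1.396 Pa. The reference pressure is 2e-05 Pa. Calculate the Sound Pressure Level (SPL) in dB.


Given values:
  p = 1.396 Pa
  p_ref = 2e-05 Pa
Formula: SPL = 20 * log10(p / p_ref)
Compute ratio: p / p_ref = 1.396 / 2e-05 = 69800
Compute log10: log10(69800) = 4.843855
Multiply: SPL = 20 * 4.843855 = 96.88

96.88 dB


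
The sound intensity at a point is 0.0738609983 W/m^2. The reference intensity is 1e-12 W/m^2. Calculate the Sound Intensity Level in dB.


Given values:
  I = 0.0738609983 W/m^2
  I_ref = 1e-12 W/m^2
Formula: SIL = 10 * log10(I / I_ref)
Compute ratio: I / I_ref = 73860998300
Compute log10: log10(73860998300) = 10.868415
Multiply: SIL = 10 * 10.868415 = 108.68

108.68 dB


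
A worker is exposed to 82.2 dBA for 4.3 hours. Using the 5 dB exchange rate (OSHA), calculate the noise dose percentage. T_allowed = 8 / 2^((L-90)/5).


Given values:
  L = 82.2 dBA, T = 4.3 hours
Formula: T_allowed = 8 / 2^((L - 90) / 5)
Compute exponent: (82.2 - 90) / 5 = -1.56
Compute 2^(-1.56) = 0.339151
T_allowed = 8 / 0.339151 = 23.588313 hours
Dose = (T / T_allowed) * 100
Dose = (4.3 / 23.588313) * 100 = 18.23

18.23 %


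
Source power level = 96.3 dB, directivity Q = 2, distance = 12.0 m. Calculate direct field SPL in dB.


Given values:
  Lw = 96.3 dB, Q = 2, r = 12.0 m
Formula: SPL = Lw + 10 * log10(Q / (4 * pi * r^2))
Compute 4 * pi * r^2 = 4 * pi * 12.0^2 = 1809.5574
Compute Q / denom = 2 / 1809.5574 = 0.00110524
Compute 10 * log10(0.00110524) = -29.5654
SPL = 96.3 + (-29.5654) = 66.73

66.73 dB


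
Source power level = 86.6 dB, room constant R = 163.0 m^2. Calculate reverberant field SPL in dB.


Given values:
  Lw = 86.6 dB, R = 163.0 m^2
Formula: SPL = Lw + 10 * log10(4 / R)
Compute 4 / R = 4 / 163.0 = 0.02454
Compute 10 * log10(0.02454) = -16.1013
SPL = 86.6 + (-16.1013) = 70.5

70.5 dB


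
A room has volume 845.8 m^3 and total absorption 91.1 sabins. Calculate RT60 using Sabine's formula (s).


Given values:
  V = 845.8 m^3
  A = 91.1 sabins
Formula: RT60 = 0.161 * V / A
Numerator: 0.161 * 845.8 = 136.1738
RT60 = 136.1738 / 91.1 = 1.495

1.495 s


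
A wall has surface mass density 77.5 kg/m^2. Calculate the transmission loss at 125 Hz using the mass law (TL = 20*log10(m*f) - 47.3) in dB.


Given values:
  m = 77.5 kg/m^2, f = 125 Hz
Formula: TL = 20 * log10(m * f) - 47.3
Compute m * f = 77.5 * 125 = 9687.5
Compute log10(9687.5) = 3.986212
Compute 20 * 3.986212 = 79.7242
TL = 79.7242 - 47.3 = 32.42

32.42 dB


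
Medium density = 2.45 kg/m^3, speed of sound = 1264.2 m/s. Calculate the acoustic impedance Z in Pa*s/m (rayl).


Given values:
  rho = 2.45 kg/m^3
  c = 1264.2 m/s
Formula: Z = rho * c
Z = 2.45 * 1264.2
Z = 3097.29

3097.29 rayl


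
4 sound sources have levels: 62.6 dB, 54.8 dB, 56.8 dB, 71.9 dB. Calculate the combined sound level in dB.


Formula: L_total = 10 * log10( sum(10^(Li/10)) )
  Source 1: 10^(62.6/10) = 1819700.8586
  Source 2: 10^(54.8/10) = 301995.172
  Source 3: 10^(56.8/10) = 478630.0923
  Source 4: 10^(71.9/10) = 15488166.1891
Sum of linear values = 18088492.312
L_total = 10 * log10(18088492.312) = 72.57

72.57 dB


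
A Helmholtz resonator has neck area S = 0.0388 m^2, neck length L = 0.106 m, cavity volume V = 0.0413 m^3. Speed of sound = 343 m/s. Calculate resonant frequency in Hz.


Given values:
  S = 0.0388 m^2, L = 0.106 m, V = 0.0413 m^3, c = 343 m/s
Formula: f = (c / (2*pi)) * sqrt(S / (V * L))
Compute V * L = 0.0413 * 0.106 = 0.0043778
Compute S / (V * L) = 0.0388 / 0.0043778 = 8.8629
Compute sqrt(8.8629) = 2.977062
Compute c / (2*pi) = 343 / 6.283185 = 54.590148
f = 54.590148 * 2.977062 = 162.52

162.52 Hz


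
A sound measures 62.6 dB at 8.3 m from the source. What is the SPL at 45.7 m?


Given values:
  SPL1 = 62.6 dB, r1 = 8.3 m, r2 = 45.7 m
Formula: SPL2 = SPL1 - 20 * log10(r2 / r1)
Compute ratio: r2 / r1 = 45.7 / 8.3 = 5.506
Compute log10: log10(5.506) = 0.740836
Compute drop: 20 * 0.740836 = 14.8167
SPL2 = 62.6 - 14.8167 = 47.78

47.78 dB


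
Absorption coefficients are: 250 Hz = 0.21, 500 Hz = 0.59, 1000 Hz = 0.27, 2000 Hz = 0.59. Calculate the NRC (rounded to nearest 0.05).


Given values:
  a_250 = 0.21, a_500 = 0.59
  a_1000 = 0.27, a_2000 = 0.59
Formula: NRC = (a250 + a500 + a1000 + a2000) / 4
Sum = 0.21 + 0.59 + 0.27 + 0.59 = 1.66
NRC = 1.66 / 4 = 0.415
Rounded to nearest 0.05: 0.4

0.4


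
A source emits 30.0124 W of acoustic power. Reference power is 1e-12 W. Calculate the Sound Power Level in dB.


Given values:
  W = 30.0124 W
  W_ref = 1e-12 W
Formula: SWL = 10 * log10(W / W_ref)
Compute ratio: W / W_ref = 30012400000000
Compute log10: log10(30012400000000) = 13.477301
Multiply: SWL = 10 * 13.477301 = 134.77

134.77 dB


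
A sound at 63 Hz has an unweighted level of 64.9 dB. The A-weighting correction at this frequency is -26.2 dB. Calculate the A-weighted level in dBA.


Given values:
  SPL = 64.9 dB
  A-weighting at 63 Hz = -26.2 dB
Formula: L_A = SPL + A_weight
L_A = 64.9 + (-26.2)
L_A = 38.7

38.7 dBA


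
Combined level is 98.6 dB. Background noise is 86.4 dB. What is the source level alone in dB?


Given values:
  L_total = 98.6 dB, L_bg = 86.4 dB
Formula: L_source = 10 * log10(10^(L_total/10) - 10^(L_bg/10))
Convert to linear:
  10^(98.6/10) = 7244359600.7499
  10^(86.4/10) = 436515832.2402
Difference: 7244359600.7499 - 436515832.2402 = 6807843768.5097
L_source = 10 * log10(6807843768.5097) = 98.33

98.33 dB


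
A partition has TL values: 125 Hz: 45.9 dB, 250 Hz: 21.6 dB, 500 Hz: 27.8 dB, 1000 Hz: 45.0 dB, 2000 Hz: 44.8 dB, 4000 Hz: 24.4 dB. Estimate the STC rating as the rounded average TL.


Given TL values at each frequency:
  125 Hz: 45.9 dB
  250 Hz: 21.6 dB
  500 Hz: 27.8 dB
  1000 Hz: 45.0 dB
  2000 Hz: 44.8 dB
  4000 Hz: 24.4 dB
Formula: STC ~ round(average of TL values)
Sum = 45.9 + 21.6 + 27.8 + 45.0 + 44.8 + 24.4 = 209.5
Average = 209.5 / 6 = 34.92
Rounded: 35

35


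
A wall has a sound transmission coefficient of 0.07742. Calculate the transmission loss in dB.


Given values:
  tau = 0.07742
Formula: TL = 10 * log10(1 / tau)
Compute 1 / tau = 1 / 0.07742 = 12.9166
Compute log10(12.9166) = 1.111148
TL = 10 * 1.111148 = 11.11

11.11 dB


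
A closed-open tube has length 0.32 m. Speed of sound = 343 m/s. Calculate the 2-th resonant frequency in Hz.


Given values:
  Tube type: closed-open, L = 0.32 m, c = 343 m/s, n = 2
Formula: f_n = (2n - 1) * c / (4 * L)
Compute 2n - 1 = 2*2 - 1 = 3
Compute 4 * L = 4 * 0.32 = 1.28
f = 3 * 343 / 1.28
f = 803.91

803.91 Hz


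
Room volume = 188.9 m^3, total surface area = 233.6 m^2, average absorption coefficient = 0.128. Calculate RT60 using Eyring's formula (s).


Given values:
  V = 188.9 m^3, S = 233.6 m^2, alpha = 0.128
Formula: RT60 = 0.161 * V / (-S * ln(1 - alpha))
Compute ln(1 - 0.128) = ln(0.872) = -0.136966
Denominator: -233.6 * -0.136966 = 31.9953
Numerator: 0.161 * 188.9 = 30.4129
RT60 = 30.4129 / 31.9953 = 0.951

0.951 s


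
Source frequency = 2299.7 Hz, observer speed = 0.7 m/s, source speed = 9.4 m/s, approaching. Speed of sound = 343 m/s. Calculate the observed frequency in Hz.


Given values:
  f_s = 2299.7 Hz, v_o = 0.7 m/s, v_s = 9.4 m/s
  Direction: approaching
Formula: f_o = f_s * (c + v_o) / (c - v_s)
Numerator: c + v_o = 343 + 0.7 = 343.7
Denominator: c - v_s = 343 - 9.4 = 333.6
f_o = 2299.7 * 343.7 / 333.6 = 2369.33

2369.33 Hz


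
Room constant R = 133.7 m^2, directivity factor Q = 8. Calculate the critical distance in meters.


Given values:
  R = 133.7 m^2, Q = 8
Formula: d_c = 0.141 * sqrt(Q * R)
Compute Q * R = 8 * 133.7 = 1069.6
Compute sqrt(1069.6) = 32.7047
d_c = 0.141 * 32.7047 = 4.611

4.611 m


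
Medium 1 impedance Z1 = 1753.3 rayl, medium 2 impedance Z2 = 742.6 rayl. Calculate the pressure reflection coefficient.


Given values:
  Z1 = 1753.3 rayl, Z2 = 742.6 rayl
Formula: R = (Z2 - Z1) / (Z2 + Z1)
Numerator: Z2 - Z1 = 742.6 - 1753.3 = -1010.7
Denominator: Z2 + Z1 = 742.6 + 1753.3 = 2495.9
R = -1010.7 / 2495.9 = -0.4049

-0.4049


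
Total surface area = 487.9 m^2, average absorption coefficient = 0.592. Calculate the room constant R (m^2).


Given values:
  S = 487.9 m^2, alpha = 0.592
Formula: R = S * alpha / (1 - alpha)
Numerator: 487.9 * 0.592 = 288.8368
Denominator: 1 - 0.592 = 0.408
R = 288.8368 / 0.408 = 707.93

707.93 m^2


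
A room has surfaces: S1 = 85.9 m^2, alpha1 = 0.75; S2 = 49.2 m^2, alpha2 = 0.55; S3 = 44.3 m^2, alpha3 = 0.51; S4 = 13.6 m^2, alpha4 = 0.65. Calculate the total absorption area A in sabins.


Given surfaces:
  Surface 1: 85.9 * 0.75 = 64.425
  Surface 2: 49.2 * 0.55 = 27.06
  Surface 3: 44.3 * 0.51 = 22.593
  Surface 4: 13.6 * 0.65 = 8.84
Formula: A = sum(Si * alpha_i)
A = 64.425 + 27.06 + 22.593 + 8.84
A = 122.92

122.92 sabins


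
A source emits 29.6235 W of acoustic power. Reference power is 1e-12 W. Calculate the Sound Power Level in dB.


Given values:
  W = 29.6235 W
  W_ref = 1e-12 W
Formula: SWL = 10 * log10(W / W_ref)
Compute ratio: W / W_ref = 29623500000000
Compute log10: log10(29623500000000) = 13.471636
Multiply: SWL = 10 * 13.471636 = 134.72

134.72 dB


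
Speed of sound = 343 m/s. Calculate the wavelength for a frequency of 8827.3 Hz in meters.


Given values:
  c = 343 m/s, f = 8827.3 Hz
Formula: lambda = c / f
lambda = 343 / 8827.3
lambda = 0.0389

0.0389 m


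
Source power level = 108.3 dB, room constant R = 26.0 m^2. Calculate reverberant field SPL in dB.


Given values:
  Lw = 108.3 dB, R = 26.0 m^2
Formula: SPL = Lw + 10 * log10(4 / R)
Compute 4 / R = 4 / 26.0 = 0.153846
Compute 10 * log10(0.153846) = -8.1291
SPL = 108.3 + (-8.1291) = 100.17

100.17 dB


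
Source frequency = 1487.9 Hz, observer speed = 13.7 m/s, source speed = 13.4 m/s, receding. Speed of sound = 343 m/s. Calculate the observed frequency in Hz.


Given values:
  f_s = 1487.9 Hz, v_o = 13.7 m/s, v_s = 13.4 m/s
  Direction: receding
Formula: f_o = f_s * (c - v_o) / (c + v_s)
Numerator: c - v_o = 343 - 13.7 = 329.3
Denominator: c + v_s = 343 + 13.4 = 356.4
f_o = 1487.9 * 329.3 / 356.4 = 1374.76

1374.76 Hz


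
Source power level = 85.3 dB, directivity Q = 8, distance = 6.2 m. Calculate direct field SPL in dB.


Given values:
  Lw = 85.3 dB, Q = 8, r = 6.2 m
Formula: SPL = Lw + 10 * log10(Q / (4 * pi * r^2))
Compute 4 * pi * r^2 = 4 * pi * 6.2^2 = 483.0513
Compute Q / denom = 8 / 483.0513 = 0.01656139
Compute 10 * log10(0.01656139) = -17.809
SPL = 85.3 + (-17.809) = 67.49

67.49 dB


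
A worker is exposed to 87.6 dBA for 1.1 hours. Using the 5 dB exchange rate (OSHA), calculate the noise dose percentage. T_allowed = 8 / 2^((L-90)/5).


Given values:
  L = 87.6 dBA, T = 1.1 hours
Formula: T_allowed = 8 / 2^((L - 90) / 5)
Compute exponent: (87.6 - 90) / 5 = -0.48
Compute 2^(-0.48) = 0.716978
T_allowed = 8 / 0.716978 = 11.157943 hours
Dose = (T / T_allowed) * 100
Dose = (1.1 / 11.157943) * 100 = 9.86

9.86 %


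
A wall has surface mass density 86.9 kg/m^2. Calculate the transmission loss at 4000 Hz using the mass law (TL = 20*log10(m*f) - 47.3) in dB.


Given values:
  m = 86.9 kg/m^2, f = 4000 Hz
Formula: TL = 20 * log10(m * f) - 47.3
Compute m * f = 86.9 * 4000 = 347600.0
Compute log10(347600.0) = 5.54108
Compute 20 * 5.54108 = 110.8216
TL = 110.8216 - 47.3 = 63.52

63.52 dB


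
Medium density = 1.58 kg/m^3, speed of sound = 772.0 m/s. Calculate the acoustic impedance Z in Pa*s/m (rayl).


Given values:
  rho = 1.58 kg/m^3
  c = 772.0 m/s
Formula: Z = rho * c
Z = 1.58 * 772.0
Z = 1219.76

1219.76 rayl


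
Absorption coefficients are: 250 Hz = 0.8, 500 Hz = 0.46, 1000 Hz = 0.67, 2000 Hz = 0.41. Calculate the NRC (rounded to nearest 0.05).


Given values:
  a_250 = 0.8, a_500 = 0.46
  a_1000 = 0.67, a_2000 = 0.41
Formula: NRC = (a250 + a500 + a1000 + a2000) / 4
Sum = 0.8 + 0.46 + 0.67 + 0.41 = 2.34
NRC = 2.34 / 4 = 0.585
Rounded to nearest 0.05: 0.6

0.6


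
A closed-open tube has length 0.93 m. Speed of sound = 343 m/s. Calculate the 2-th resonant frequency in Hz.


Given values:
  Tube type: closed-open, L = 0.93 m, c = 343 m/s, n = 2
Formula: f_n = (2n - 1) * c / (4 * L)
Compute 2n - 1 = 2*2 - 1 = 3
Compute 4 * L = 4 * 0.93 = 3.72
f = 3 * 343 / 3.72
f = 276.61

276.61 Hz


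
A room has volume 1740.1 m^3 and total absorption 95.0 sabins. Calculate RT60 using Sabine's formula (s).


Given values:
  V = 1740.1 m^3
  A = 95.0 sabins
Formula: RT60 = 0.161 * V / A
Numerator: 0.161 * 1740.1 = 280.1561
RT60 = 280.1561 / 95.0 = 2.949

2.949 s


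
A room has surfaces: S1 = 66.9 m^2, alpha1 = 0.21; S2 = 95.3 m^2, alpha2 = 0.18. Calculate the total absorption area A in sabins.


Given surfaces:
  Surface 1: 66.9 * 0.21 = 14.049
  Surface 2: 95.3 * 0.18 = 17.154
Formula: A = sum(Si * alpha_i)
A = 14.049 + 17.154
A = 31.2

31.2 sabins


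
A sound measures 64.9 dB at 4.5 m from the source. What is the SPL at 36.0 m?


Given values:
  SPL1 = 64.9 dB, r1 = 4.5 m, r2 = 36.0 m
Formula: SPL2 = SPL1 - 20 * log10(r2 / r1)
Compute ratio: r2 / r1 = 36.0 / 4.5 = 8.0
Compute log10: log10(8.0) = 0.90309
Compute drop: 20 * 0.90309 = 18.0618
SPL2 = 64.9 - 18.0618 = 46.84

46.84 dB


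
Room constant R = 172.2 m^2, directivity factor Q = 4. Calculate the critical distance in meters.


Given values:
  R = 172.2 m^2, Q = 4
Formula: d_c = 0.141 * sqrt(Q * R)
Compute Q * R = 4 * 172.2 = 688.8
Compute sqrt(688.8) = 26.245
d_c = 0.141 * 26.245 = 3.701

3.701 m


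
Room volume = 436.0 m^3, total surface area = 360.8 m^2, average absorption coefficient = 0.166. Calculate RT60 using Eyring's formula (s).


Given values:
  V = 436.0 m^3, S = 360.8 m^2, alpha = 0.166
Formula: RT60 = 0.161 * V / (-S * ln(1 - alpha))
Compute ln(1 - 0.166) = ln(0.834) = -0.181522
Denominator: -360.8 * -0.181522 = 65.4931
Numerator: 0.161 * 436.0 = 70.196
RT60 = 70.196 / 65.4931 = 1.072

1.072 s


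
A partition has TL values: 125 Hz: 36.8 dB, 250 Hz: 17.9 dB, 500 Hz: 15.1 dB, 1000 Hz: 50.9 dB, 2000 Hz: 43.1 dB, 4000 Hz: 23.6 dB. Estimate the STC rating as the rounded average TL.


Given TL values at each frequency:
  125 Hz: 36.8 dB
  250 Hz: 17.9 dB
  500 Hz: 15.1 dB
  1000 Hz: 50.9 dB
  2000 Hz: 43.1 dB
  4000 Hz: 23.6 dB
Formula: STC ~ round(average of TL values)
Sum = 36.8 + 17.9 + 15.1 + 50.9 + 43.1 + 23.6 = 187.4
Average = 187.4 / 6 = 31.23
Rounded: 31

31


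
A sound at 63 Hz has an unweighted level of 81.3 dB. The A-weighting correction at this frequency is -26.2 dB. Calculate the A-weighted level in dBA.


Given values:
  SPL = 81.3 dB
  A-weighting at 63 Hz = -26.2 dB
Formula: L_A = SPL + A_weight
L_A = 81.3 + (-26.2)
L_A = 55.1

55.1 dBA


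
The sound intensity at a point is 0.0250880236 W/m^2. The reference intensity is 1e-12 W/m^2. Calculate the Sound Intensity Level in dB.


Given values:
  I = 0.0250880236 W/m^2
  I_ref = 1e-12 W/m^2
Formula: SIL = 10 * log10(I / I_ref)
Compute ratio: I / I_ref = 25088023600
Compute log10: log10(25088023600) = 10.399466
Multiply: SIL = 10 * 10.399466 = 103.99

103.99 dB


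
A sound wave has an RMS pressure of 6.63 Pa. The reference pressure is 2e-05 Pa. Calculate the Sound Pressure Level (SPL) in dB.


Given values:
  p = 6.63 Pa
  p_ref = 2e-05 Pa
Formula: SPL = 20 * log10(p / p_ref)
Compute ratio: p / p_ref = 6.63 / 2e-05 = 331500
Compute log10: log10(331500) = 5.520484
Multiply: SPL = 20 * 5.520484 = 110.41

110.41 dB


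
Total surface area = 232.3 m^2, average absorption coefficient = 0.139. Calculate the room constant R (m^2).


Given values:
  S = 232.3 m^2, alpha = 0.139
Formula: R = S * alpha / (1 - alpha)
Numerator: 232.3 * 0.139 = 32.2897
Denominator: 1 - 0.139 = 0.861
R = 32.2897 / 0.861 = 37.5

37.5 m^2


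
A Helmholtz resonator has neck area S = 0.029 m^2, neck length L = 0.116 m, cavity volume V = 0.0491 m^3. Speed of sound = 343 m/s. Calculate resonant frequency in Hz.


Given values:
  S = 0.029 m^2, L = 0.116 m, V = 0.0491 m^3, c = 343 m/s
Formula: f = (c / (2*pi)) * sqrt(S / (V * L))
Compute V * L = 0.0491 * 0.116 = 0.0056956
Compute S / (V * L) = 0.029 / 0.0056956 = 5.0916
Compute sqrt(5.0916) = 2.256457
Compute c / (2*pi) = 343 / 6.283185 = 54.590148
f = 54.590148 * 2.256457 = 123.18

123.18 Hz


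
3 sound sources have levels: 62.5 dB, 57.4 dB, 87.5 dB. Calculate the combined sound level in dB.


Formula: L_total = 10 * log10( sum(10^(Li/10)) )
  Source 1: 10^(62.5/10) = 1778279.41
  Source 2: 10^(57.4/10) = 549540.8739
  Source 3: 10^(87.5/10) = 562341325.1903
Sum of linear values = 564669145.4742
L_total = 10 * log10(564669145.4742) = 87.52

87.52 dB


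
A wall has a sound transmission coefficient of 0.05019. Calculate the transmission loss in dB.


Given values:
  tau = 0.05019
Formula: TL = 10 * log10(1 / tau)
Compute 1 / tau = 1 / 0.05019 = 19.9243
Compute log10(19.9243) = 1.299383
TL = 10 * 1.299383 = 12.99

12.99 dB


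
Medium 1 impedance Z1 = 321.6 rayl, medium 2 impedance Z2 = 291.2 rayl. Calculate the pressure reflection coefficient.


Given values:
  Z1 = 321.6 rayl, Z2 = 291.2 rayl
Formula: R = (Z2 - Z1) / (Z2 + Z1)
Numerator: Z2 - Z1 = 291.2 - 321.6 = -30.4
Denominator: Z2 + Z1 = 291.2 + 321.6 = 612.8
R = -30.4 / 612.8 = -0.0496

-0.0496


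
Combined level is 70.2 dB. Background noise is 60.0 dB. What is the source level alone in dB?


Given values:
  L_total = 70.2 dB, L_bg = 60.0 dB
Formula: L_source = 10 * log10(10^(L_total/10) - 10^(L_bg/10))
Convert to linear:
  10^(70.2/10) = 10471285.4805
  10^(60.0/10) = 1000000.0
Difference: 10471285.4805 - 1000000.0 = 9471285.4805
L_source = 10 * log10(9471285.4805) = 69.76

69.76 dB


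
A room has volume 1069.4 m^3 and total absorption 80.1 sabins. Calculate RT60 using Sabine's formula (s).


Given values:
  V = 1069.4 m^3
  A = 80.1 sabins
Formula: RT60 = 0.161 * V / A
Numerator: 0.161 * 1069.4 = 172.1734
RT60 = 172.1734 / 80.1 = 2.149

2.149 s


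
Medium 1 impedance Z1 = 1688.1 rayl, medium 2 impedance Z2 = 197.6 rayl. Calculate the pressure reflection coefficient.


Given values:
  Z1 = 1688.1 rayl, Z2 = 197.6 rayl
Formula: R = (Z2 - Z1) / (Z2 + Z1)
Numerator: Z2 - Z1 = 197.6 - 1688.1 = -1490.5
Denominator: Z2 + Z1 = 197.6 + 1688.1 = 1885.7
R = -1490.5 / 1885.7 = -0.7904

-0.7904


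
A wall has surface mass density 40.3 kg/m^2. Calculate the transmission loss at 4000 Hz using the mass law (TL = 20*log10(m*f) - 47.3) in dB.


Given values:
  m = 40.3 kg/m^2, f = 4000 Hz
Formula: TL = 20 * log10(m * f) - 47.3
Compute m * f = 40.3 * 4000 = 161200.0
Compute log10(161200.0) = 5.207365
Compute 20 * 5.207365 = 104.1473
TL = 104.1473 - 47.3 = 56.85

56.85 dB


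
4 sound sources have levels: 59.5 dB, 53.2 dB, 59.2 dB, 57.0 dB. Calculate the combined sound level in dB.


Formula: L_total = 10 * log10( sum(10^(Li/10)) )
  Source 1: 10^(59.5/10) = 891250.9381
  Source 2: 10^(53.2/10) = 208929.6131
  Source 3: 10^(59.2/10) = 831763.7711
  Source 4: 10^(57.0/10) = 501187.2336
Sum of linear values = 2433131.5559
L_total = 10 * log10(2433131.5559) = 63.86

63.86 dB


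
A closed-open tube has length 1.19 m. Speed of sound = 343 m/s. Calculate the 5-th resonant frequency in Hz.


Given values:
  Tube type: closed-open, L = 1.19 m, c = 343 m/s, n = 5
Formula: f_n = (2n - 1) * c / (4 * L)
Compute 2n - 1 = 2*5 - 1 = 9
Compute 4 * L = 4 * 1.19 = 4.76
f = 9 * 343 / 4.76
f = 648.53

648.53 Hz


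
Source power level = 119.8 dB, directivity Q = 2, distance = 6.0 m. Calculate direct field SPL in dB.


Given values:
  Lw = 119.8 dB, Q = 2, r = 6.0 m
Formula: SPL = Lw + 10 * log10(Q / (4 * pi * r^2))
Compute 4 * pi * r^2 = 4 * pi * 6.0^2 = 452.3893
Compute Q / denom = 2 / 452.3893 = 0.00442097
Compute 10 * log10(0.00442097) = -23.5448
SPL = 119.8 + (-23.5448) = 96.26

96.26 dB


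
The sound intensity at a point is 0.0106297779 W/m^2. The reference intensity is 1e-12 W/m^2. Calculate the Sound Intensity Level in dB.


Given values:
  I = 0.0106297779 W/m^2
  I_ref = 1e-12 W/m^2
Formula: SIL = 10 * log10(I / I_ref)
Compute ratio: I / I_ref = 10629777900
Compute log10: log10(10629777900) = 10.026524
Multiply: SIL = 10 * 10.026524 = 100.27

100.27 dB


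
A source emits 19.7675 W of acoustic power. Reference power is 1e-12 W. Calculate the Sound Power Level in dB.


Given values:
  W = 19.7675 W
  W_ref = 1e-12 W
Formula: SWL = 10 * log10(W / W_ref)
Compute ratio: W / W_ref = 19767500000000
Compute log10: log10(19767500000000) = 13.295952
Multiply: SWL = 10 * 13.295952 = 132.96

132.96 dB


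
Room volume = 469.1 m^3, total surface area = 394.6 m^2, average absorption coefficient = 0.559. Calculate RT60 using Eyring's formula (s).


Given values:
  V = 469.1 m^3, S = 394.6 m^2, alpha = 0.559
Formula: RT60 = 0.161 * V / (-S * ln(1 - alpha))
Compute ln(1 - 0.559) = ln(0.441) = -0.81871
Denominator: -394.6 * -0.81871 = 323.063
Numerator: 0.161 * 469.1 = 75.5251
RT60 = 75.5251 / 323.063 = 0.234

0.234 s


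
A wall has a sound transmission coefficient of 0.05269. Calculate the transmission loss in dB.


Given values:
  tau = 0.05269
Formula: TL = 10 * log10(1 / tau)
Compute 1 / tau = 1 / 0.05269 = 18.9789
Compute log10(18.9789) = 1.278271
TL = 10 * 1.278271 = 12.78

12.78 dB


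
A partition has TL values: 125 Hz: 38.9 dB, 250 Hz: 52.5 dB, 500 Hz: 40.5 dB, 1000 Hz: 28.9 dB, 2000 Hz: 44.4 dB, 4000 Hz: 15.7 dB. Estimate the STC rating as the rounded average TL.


Given TL values at each frequency:
  125 Hz: 38.9 dB
  250 Hz: 52.5 dB
  500 Hz: 40.5 dB
  1000 Hz: 28.9 dB
  2000 Hz: 44.4 dB
  4000 Hz: 15.7 dB
Formula: STC ~ round(average of TL values)
Sum = 38.9 + 52.5 + 40.5 + 28.9 + 44.4 + 15.7 = 220.9
Average = 220.9 / 6 = 36.82
Rounded: 37

37


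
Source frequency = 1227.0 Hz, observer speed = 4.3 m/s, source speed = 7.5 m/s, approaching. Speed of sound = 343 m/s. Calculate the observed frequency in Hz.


Given values:
  f_s = 1227.0 Hz, v_o = 4.3 m/s, v_s = 7.5 m/s
  Direction: approaching
Formula: f_o = f_s * (c + v_o) / (c - v_s)
Numerator: c + v_o = 343 + 4.3 = 347.3
Denominator: c - v_s = 343 - 7.5 = 335.5
f_o = 1227.0 * 347.3 / 335.5 = 1270.16

1270.16 Hz


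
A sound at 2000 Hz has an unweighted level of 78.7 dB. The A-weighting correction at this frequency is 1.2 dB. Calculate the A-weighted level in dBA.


Given values:
  SPL = 78.7 dB
  A-weighting at 2000 Hz = 1.2 dB
Formula: L_A = SPL + A_weight
L_A = 78.7 + (1.2)
L_A = 79.9

79.9 dBA


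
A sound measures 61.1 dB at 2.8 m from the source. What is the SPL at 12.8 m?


Given values:
  SPL1 = 61.1 dB, r1 = 2.8 m, r2 = 12.8 m
Formula: SPL2 = SPL1 - 20 * log10(r2 / r1)
Compute ratio: r2 / r1 = 12.8 / 2.8 = 4.5714
Compute log10: log10(4.5714) = 0.660049
Compute drop: 20 * 0.660049 = 13.201
SPL2 = 61.1 - 13.201 = 47.9

47.9 dB


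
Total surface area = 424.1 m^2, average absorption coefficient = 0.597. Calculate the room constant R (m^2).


Given values:
  S = 424.1 m^2, alpha = 0.597
Formula: R = S * alpha / (1 - alpha)
Numerator: 424.1 * 0.597 = 253.1877
Denominator: 1 - 0.597 = 0.403
R = 253.1877 / 0.403 = 628.26

628.26 m^2


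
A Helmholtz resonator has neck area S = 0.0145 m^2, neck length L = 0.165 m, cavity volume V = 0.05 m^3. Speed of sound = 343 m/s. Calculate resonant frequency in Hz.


Given values:
  S = 0.0145 m^2, L = 0.165 m, V = 0.05 m^3, c = 343 m/s
Formula: f = (c / (2*pi)) * sqrt(S / (V * L))
Compute V * L = 0.05 * 0.165 = 0.00825
Compute S / (V * L) = 0.0145 / 0.00825 = 1.7576
Compute sqrt(1.7576) = 1.325745
Compute c / (2*pi) = 343 / 6.283185 = 54.590148
f = 54.590148 * 1.325745 = 72.37

72.37 Hz


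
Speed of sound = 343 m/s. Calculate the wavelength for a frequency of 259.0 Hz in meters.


Given values:
  c = 343 m/s, f = 259.0 Hz
Formula: lambda = c / f
lambda = 343 / 259.0
lambda = 1.3243

1.3243 m


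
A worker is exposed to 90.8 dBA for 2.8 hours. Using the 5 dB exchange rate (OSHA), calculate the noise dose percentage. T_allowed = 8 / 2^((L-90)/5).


Given values:
  L = 90.8 dBA, T = 2.8 hours
Formula: T_allowed = 8 / 2^((L - 90) / 5)
Compute exponent: (90.8 - 90) / 5 = 0.16
Compute 2^(0.16) = 1.117287
T_allowed = 8 / 1.117287 = 7.160201 hours
Dose = (T / T_allowed) * 100
Dose = (2.8 / 7.160201) * 100 = 39.11

39.11 %


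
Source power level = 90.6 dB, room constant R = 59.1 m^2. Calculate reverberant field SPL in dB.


Given values:
  Lw = 90.6 dB, R = 59.1 m^2
Formula: SPL = Lw + 10 * log10(4 / R)
Compute 4 / R = 4 / 59.1 = 0.067682
Compute 10 * log10(0.067682) = -11.6953
SPL = 90.6 + (-11.6953) = 78.9

78.9 dB


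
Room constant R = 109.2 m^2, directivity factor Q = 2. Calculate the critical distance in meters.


Given values:
  R = 109.2 m^2, Q = 2
Formula: d_c = 0.141 * sqrt(Q * R)
Compute Q * R = 2 * 109.2 = 218.4
Compute sqrt(218.4) = 14.7784
d_c = 0.141 * 14.7784 = 2.084

2.084 m


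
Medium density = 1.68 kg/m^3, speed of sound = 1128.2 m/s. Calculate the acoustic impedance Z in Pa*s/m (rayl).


Given values:
  rho = 1.68 kg/m^3
  c = 1128.2 m/s
Formula: Z = rho * c
Z = 1.68 * 1128.2
Z = 1895.38

1895.38 rayl


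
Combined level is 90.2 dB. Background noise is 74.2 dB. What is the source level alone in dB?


Given values:
  L_total = 90.2 dB, L_bg = 74.2 dB
Formula: L_source = 10 * log10(10^(L_total/10) - 10^(L_bg/10))
Convert to linear:
  10^(90.2/10) = 1047128548.0509
  10^(74.2/10) = 26302679.919
Difference: 1047128548.0509 - 26302679.919 = 1020825868.1319
L_source = 10 * log10(1020825868.1319) = 90.09

90.09 dB


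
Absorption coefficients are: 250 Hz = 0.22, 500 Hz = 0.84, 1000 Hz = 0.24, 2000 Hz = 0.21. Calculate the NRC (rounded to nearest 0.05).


Given values:
  a_250 = 0.22, a_500 = 0.84
  a_1000 = 0.24, a_2000 = 0.21
Formula: NRC = (a250 + a500 + a1000 + a2000) / 4
Sum = 0.22 + 0.84 + 0.24 + 0.21 = 1.51
NRC = 1.51 / 4 = 0.3775
Rounded to nearest 0.05: 0.4

0.4


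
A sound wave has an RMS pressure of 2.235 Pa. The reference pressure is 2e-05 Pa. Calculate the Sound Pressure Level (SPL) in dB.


Given values:
  p = 2.235 Pa
  p_ref = 2e-05 Pa
Formula: SPL = 20 * log10(p / p_ref)
Compute ratio: p / p_ref = 2.235 / 2e-05 = 111750
Compute log10: log10(111750) = 5.048248
Multiply: SPL = 20 * 5.048248 = 100.96

100.96 dB


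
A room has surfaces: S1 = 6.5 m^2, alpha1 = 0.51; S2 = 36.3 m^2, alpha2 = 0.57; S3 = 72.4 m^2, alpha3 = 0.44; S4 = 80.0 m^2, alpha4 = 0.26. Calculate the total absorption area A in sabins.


Given surfaces:
  Surface 1: 6.5 * 0.51 = 3.315
  Surface 2: 36.3 * 0.57 = 20.691
  Surface 3: 72.4 * 0.44 = 31.856
  Surface 4: 80.0 * 0.26 = 20.8
Formula: A = sum(Si * alpha_i)
A = 3.315 + 20.691 + 31.856 + 20.8
A = 76.66

76.66 sabins


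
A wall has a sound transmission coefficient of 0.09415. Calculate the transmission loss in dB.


Given values:
  tau = 0.09415
Formula: TL = 10 * log10(1 / tau)
Compute 1 / tau = 1 / 0.09415 = 10.6213
Compute log10(10.6213) = 1.026178
TL = 10 * 1.026178 = 10.26

10.26 dB


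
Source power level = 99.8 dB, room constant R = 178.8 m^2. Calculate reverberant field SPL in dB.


Given values:
  Lw = 99.8 dB, R = 178.8 m^2
Formula: SPL = Lw + 10 * log10(4 / R)
Compute 4 / R = 4 / 178.8 = 0.022371
Compute 10 * log10(0.022371) = -16.5031
SPL = 99.8 + (-16.5031) = 83.3

83.3 dB


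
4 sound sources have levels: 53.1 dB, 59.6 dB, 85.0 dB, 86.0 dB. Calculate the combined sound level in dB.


Formula: L_total = 10 * log10( sum(10^(Li/10)) )
  Source 1: 10^(53.1/10) = 204173.7945
  Source 2: 10^(59.6/10) = 912010.8394
  Source 3: 10^(85.0/10) = 316227766.0168
  Source 4: 10^(86.0/10) = 398107170.5535
Sum of linear values = 715451121.2042
L_total = 10 * log10(715451121.2042) = 88.55

88.55 dB


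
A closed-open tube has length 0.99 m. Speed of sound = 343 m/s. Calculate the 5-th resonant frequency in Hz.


Given values:
  Tube type: closed-open, L = 0.99 m, c = 343 m/s, n = 5
Formula: f_n = (2n - 1) * c / (4 * L)
Compute 2n - 1 = 2*5 - 1 = 9
Compute 4 * L = 4 * 0.99 = 3.96
f = 9 * 343 / 3.96
f = 779.55

779.55 Hz


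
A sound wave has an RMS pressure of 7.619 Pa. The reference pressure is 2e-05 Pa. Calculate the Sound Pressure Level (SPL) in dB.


Given values:
  p = 7.619 Pa
  p_ref = 2e-05 Pa
Formula: SPL = 20 * log10(p / p_ref)
Compute ratio: p / p_ref = 7.619 / 2e-05 = 380950
Compute log10: log10(380950) = 5.580868
Multiply: SPL = 20 * 5.580868 = 111.62

111.62 dB


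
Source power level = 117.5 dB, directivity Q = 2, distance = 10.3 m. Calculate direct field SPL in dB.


Given values:
  Lw = 117.5 dB, Q = 2, r = 10.3 m
Formula: SPL = Lw + 10 * log10(Q / (4 * pi * r^2))
Compute 4 * pi * r^2 = 4 * pi * 10.3^2 = 1333.1663
Compute Q / denom = 2 / 1333.1663 = 0.00150019
Compute 10 * log10(0.00150019) = -28.2385
SPL = 117.5 + (-28.2385) = 89.26

89.26 dB


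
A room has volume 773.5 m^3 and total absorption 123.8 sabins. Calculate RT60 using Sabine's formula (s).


Given values:
  V = 773.5 m^3
  A = 123.8 sabins
Formula: RT60 = 0.161 * V / A
Numerator: 0.161 * 773.5 = 124.5335
RT60 = 124.5335 / 123.8 = 1.006

1.006 s


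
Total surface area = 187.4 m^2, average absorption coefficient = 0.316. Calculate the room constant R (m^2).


Given values:
  S = 187.4 m^2, alpha = 0.316
Formula: R = S * alpha / (1 - alpha)
Numerator: 187.4 * 0.316 = 59.2184
Denominator: 1 - 0.316 = 0.684
R = 59.2184 / 0.684 = 86.58

86.58 m^2


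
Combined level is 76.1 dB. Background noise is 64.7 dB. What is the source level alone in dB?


Given values:
  L_total = 76.1 dB, L_bg = 64.7 dB
Formula: L_source = 10 * log10(10^(L_total/10) - 10^(L_bg/10))
Convert to linear:
  10^(76.1/10) = 40738027.7804
  10^(64.7/10) = 2951209.2267
Difference: 40738027.7804 - 2951209.2267 = 37786818.5537
L_source = 10 * log10(37786818.5537) = 75.77

75.77 dB


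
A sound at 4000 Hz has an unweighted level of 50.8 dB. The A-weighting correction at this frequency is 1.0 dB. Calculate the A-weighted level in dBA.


Given values:
  SPL = 50.8 dB
  A-weighting at 4000 Hz = 1.0 dB
Formula: L_A = SPL + A_weight
L_A = 50.8 + (1.0)
L_A = 51.8

51.8 dBA


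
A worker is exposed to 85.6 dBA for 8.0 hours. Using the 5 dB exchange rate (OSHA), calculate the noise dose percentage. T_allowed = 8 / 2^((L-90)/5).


Given values:
  L = 85.6 dBA, T = 8.0 hours
Formula: T_allowed = 8 / 2^((L - 90) / 5)
Compute exponent: (85.6 - 90) / 5 = -0.88
Compute 2^(-0.88) = 0.543367
T_allowed = 8 / 0.543367 = 14.723014 hours
Dose = (T / T_allowed) * 100
Dose = (8.0 / 14.723014) * 100 = 54.34

54.34 %


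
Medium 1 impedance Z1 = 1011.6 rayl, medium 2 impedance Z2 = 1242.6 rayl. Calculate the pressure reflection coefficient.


Given values:
  Z1 = 1011.6 rayl, Z2 = 1242.6 rayl
Formula: R = (Z2 - Z1) / (Z2 + Z1)
Numerator: Z2 - Z1 = 1242.6 - 1011.6 = 231.0
Denominator: Z2 + Z1 = 1242.6 + 1011.6 = 2254.2
R = 231.0 / 2254.2 = 0.1025

0.1025
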